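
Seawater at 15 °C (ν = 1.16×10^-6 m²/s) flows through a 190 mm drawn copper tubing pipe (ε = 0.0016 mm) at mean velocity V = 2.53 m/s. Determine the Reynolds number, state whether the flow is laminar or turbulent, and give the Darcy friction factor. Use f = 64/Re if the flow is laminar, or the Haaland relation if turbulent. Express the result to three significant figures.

Re = VD/ν = 2.530·0.190/1.16×10^-6 = 4.14×10^5
Re > 4000 → turbulent; ε/D = 8.42×10^-6
Haaland: f = 0.01360

Re ≈ 4.14×10^5; turbulent; f ≈ 0.0136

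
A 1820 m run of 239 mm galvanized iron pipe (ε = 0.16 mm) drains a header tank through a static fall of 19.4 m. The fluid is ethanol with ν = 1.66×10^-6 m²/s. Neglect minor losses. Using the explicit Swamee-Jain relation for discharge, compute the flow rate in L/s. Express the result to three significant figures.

Swamee-Jain (Type II): Q = -0.965·√(gD⁵h_f/L)·ln[ε/(3.7D) + √(3.17ν²L/(gD³h_f))]
√(gD⁵h_f/L) = √(9.81·0.239⁵·19.4/1820) = 0.009030
ε/(3.7D) = 1.81×10^-4; √(3.17ν²L/(gD³h_f)) = 7.82×10^-5
Q = -0.965·0.009030·ln(2.592×10^-4) = 0.07196 m³/s
Check: V = 1.60 m/s, Re = 2.31×10^5, f = 0.01957, h_f = 19.5 m ≈ 19.4 m ✓

Q ≈ 72.0 L/s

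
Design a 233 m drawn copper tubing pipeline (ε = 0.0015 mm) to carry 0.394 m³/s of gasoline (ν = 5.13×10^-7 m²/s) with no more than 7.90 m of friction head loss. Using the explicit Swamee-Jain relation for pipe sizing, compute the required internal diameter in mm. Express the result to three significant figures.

Swamee-Jain (Type III): D = 0.66·[ε^1.25·(LQ²/(gh_f))^4.75 + ν·Q^9.4·(L/(gh_f))^5.2]^0.04
LQ²/(gh_f) = 0.4667; L/(gh_f) = 3.006
Term 1 = ε^1.25·(…)^4.75 = 1.41×10^-9; Term 2 = ν·Q^9.4·(…)^5.2 = 2.48×10^-8
D = 0.66·(1.41×10^-9 + 2.48×10^-8)^0.04 = 0.3283 m = 328 mm
Check: V = 4.65 m/s, Re = 2.98×10^6, f = 0.009963, h_f = 7.81 m ≈ 7.90 m ✓

D ≈ 328 mm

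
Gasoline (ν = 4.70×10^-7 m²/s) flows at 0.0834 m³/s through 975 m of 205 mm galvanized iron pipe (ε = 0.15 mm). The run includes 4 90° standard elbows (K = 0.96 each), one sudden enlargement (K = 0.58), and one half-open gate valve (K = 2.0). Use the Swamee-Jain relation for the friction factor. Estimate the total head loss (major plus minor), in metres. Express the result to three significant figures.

V = 4Q/(πD²) = 2.527 m/s; V²/2g = 0.3254 m
Re = 1.10×10^6, ε/D = 7.32×10^-4 → f = 0.01866 (Swamee-Jain)
Major: h_f = f(L/D)·V²/2g = 0.01866·4756·0.3254 = 28.88 m
Minor: ΣK = 6.42; h_m = ΣK·V²/2g = 2.089 m
Total H_L = 28.88 + 2.089 = 30.97 m

H_L ≈ 31.0 m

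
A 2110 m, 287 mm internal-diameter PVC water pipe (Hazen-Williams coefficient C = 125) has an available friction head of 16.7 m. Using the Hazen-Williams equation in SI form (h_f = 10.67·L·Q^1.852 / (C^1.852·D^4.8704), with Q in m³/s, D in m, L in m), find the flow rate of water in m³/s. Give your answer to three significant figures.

Q ≈ 0.0958 m³/s

Rearranging: Q = [h_f·C^1.852·D^4.8704 / (10.67·L)]^(1/1.852)
Q = [16.7·125^1.852·0.287^4.8704 / (10.67·2110)]^0.540 = 0.09579 m³/s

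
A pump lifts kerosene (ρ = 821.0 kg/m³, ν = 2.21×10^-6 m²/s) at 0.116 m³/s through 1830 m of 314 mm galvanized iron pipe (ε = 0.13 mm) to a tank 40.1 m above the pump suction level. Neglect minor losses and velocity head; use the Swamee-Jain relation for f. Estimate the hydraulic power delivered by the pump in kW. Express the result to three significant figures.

V = 4Q/(πD²) = 1.498 m/s; Re = 2.13×10^5; ε/D = 4.14×10^-4; f = 0.01835
h_f = f(L/D)V²/2g = 12.23 m
Total head H = z + h_f = 40.1 + 12.23 = 52.33 m
P_hyd = ρgQH = 821.0·9.81·0.116·52.33 = 48.89 kW

P_hyd ≈ 48.9 kW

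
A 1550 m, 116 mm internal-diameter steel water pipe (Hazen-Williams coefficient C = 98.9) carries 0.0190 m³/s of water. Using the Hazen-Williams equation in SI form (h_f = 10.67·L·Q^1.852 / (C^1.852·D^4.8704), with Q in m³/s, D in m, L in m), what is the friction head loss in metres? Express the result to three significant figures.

h_f = 10.67·1550·0.0190^1.852 / (98.9^1.852·0.116^4.8704) = 78.00 m

h_f ≈ 78.0 m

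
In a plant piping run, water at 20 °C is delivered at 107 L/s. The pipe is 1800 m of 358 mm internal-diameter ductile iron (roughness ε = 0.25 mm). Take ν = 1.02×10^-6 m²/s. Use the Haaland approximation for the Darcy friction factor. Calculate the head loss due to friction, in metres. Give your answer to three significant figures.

V = 4Q/(πD²) = 4·0.107/(π·0.358²) = 1.063 m/s
Re = VD/ν = 1.063·0.358/1.02×10^-6 = 3.73×10^5 → turbulent
ε/D = 0.25/358 = 6.98×10^-4
Haaland: f = 0.01894
h_f = f(L/D)V²/(2g) = 0.01894·(1800/0.358)·1.063²/(2·9.81) = 5.486 m

h_f ≈ 5.49 m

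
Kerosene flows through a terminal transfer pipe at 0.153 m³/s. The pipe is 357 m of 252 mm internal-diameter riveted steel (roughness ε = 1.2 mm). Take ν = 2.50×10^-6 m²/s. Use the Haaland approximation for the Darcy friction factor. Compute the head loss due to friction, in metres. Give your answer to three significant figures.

h_f ≈ 20.6 m

V = 4Q/(πD²) = 4·0.153/(π·0.252²) = 3.068 m/s
Re = VD/ν = 3.068·0.252/2.50×10^-6 = 3.09×10^5 → turbulent
ε/D = 1.2/252 = 0.00476
Haaland: f = 0.03027
h_f = f(L/D)V²/(2g) = 0.03027·(357/0.252)·3.068²/(2·9.81) = 20.57 m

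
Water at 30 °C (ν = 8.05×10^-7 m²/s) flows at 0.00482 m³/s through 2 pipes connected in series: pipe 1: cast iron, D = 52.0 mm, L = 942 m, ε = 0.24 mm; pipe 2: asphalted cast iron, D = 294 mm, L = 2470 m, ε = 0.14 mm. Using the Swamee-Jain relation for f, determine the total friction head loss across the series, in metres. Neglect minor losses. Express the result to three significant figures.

H ≈ 145 m

Pipe 1: V = 2.270 m/s, Re = 1.47×10^5, ε/D = 0.00462, f = 0.03053, h_1 = f(L/D)V²/2g = 145.2 m
Pipe 2: V = 0.07100 m/s, Re = 2.59×10^4, ε/D = 4.76×10^-4, f = 0.02551, h_2 = f(L/D)V²/2g = 0.05506 m
Series → Q common, losses add: H = Σh = 145.3 m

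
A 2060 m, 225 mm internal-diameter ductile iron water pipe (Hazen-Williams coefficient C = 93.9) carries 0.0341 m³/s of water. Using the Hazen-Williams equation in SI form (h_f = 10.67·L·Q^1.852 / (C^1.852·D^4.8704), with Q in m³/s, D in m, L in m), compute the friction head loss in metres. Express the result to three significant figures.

h_f ≈ 13.4 m

h_f = 10.67·2060·0.0341^1.852 / (93.9^1.852·0.225^4.8704) = 13.38 m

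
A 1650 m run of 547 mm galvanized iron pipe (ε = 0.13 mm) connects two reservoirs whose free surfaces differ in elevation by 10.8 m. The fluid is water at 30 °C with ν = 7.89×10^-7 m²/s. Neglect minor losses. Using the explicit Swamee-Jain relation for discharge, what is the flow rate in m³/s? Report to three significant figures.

Swamee-Jain (Type II): Q = -0.965·√(gD⁵h_f/L)·ln[ε/(3.7D) + √(3.17ν²L/(gD³h_f))]
√(gD⁵h_f/L) = √(9.81·0.547⁵·10.8/1650) = 0.05608
ε/(3.7D) = 6.42×10^-5; √(3.17ν²L/(gD³h_f)) = 1.37×10^-5
Q = -0.965·0.05608·ln(7.794×10^-5) = 0.5119 m³/s
Check: V = 2.18 m/s, Re = 1.51×10^6, f = 0.01489, h_f = 10.9 m ≈ 10.8 m ✓

Q ≈ 0.512 m³/s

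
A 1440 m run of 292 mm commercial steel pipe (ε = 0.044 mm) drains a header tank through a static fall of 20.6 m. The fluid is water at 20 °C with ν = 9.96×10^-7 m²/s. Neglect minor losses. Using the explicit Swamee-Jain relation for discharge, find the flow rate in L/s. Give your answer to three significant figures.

Swamee-Jain (Type II): Q = -0.965·√(gD⁵h_f/L)·ln[ε/(3.7D) + √(3.17ν²L/(gD³h_f))]
√(gD⁵h_f/L) = √(9.81·0.292⁵·20.6/1440) = 0.01726
ε/(3.7D) = 4.07×10^-5; √(3.17ν²L/(gD³h_f)) = 3.00×10^-5
Q = -0.965·0.01726·ln(7.073×10^-5) = 0.1592 m³/s
Check: V = 2.38 m/s, Re = 6.97×10^5, f = 0.01458, h_f = 20.7 m ≈ 20.6 m ✓

Q ≈ 159 L/s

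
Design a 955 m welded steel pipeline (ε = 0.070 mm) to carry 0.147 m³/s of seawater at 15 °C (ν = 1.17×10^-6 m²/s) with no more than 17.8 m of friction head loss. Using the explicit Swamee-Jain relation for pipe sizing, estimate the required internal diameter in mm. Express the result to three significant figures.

D ≈ 277 mm

Swamee-Jain (Type III): D = 0.66·[ε^1.25·(LQ²/(gh_f))^4.75 + ν·Q^9.4·(L/(gh_f))^5.2]^0.04
LQ²/(gh_f) = 0.1182; L/(gh_f) = 5.469
Term 1 = ε^1.25·(…)^4.75 = 2.52×10^-10; Term 2 = ν·Q^9.4·(…)^5.2 = 1.20×10^-10
D = 0.66·(2.52×10^-10 + 1.20×10^-10)^0.04 = 0.2769 m = 277 mm
Check: V = 2.44 m/s, Re = 5.78×10^5, f = 0.01582, h_f = 16.6 m ≈ 17.8 m ✓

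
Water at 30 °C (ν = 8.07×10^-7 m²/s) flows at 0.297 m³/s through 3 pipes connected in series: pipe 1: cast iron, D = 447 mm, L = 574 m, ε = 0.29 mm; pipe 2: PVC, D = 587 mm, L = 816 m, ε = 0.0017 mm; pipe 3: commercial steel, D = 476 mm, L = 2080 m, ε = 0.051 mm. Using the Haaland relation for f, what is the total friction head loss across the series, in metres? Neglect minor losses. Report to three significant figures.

Pipe 1: V = 1.893 m/s, Re = 1.05×10^6, ε/D = 6.49×10^-4, f = 0.01810, h_1 = f(L/D)V²/2g = 4.244 m
Pipe 2: V = 1.097 m/s, Re = 7.98×10^5, ε/D = 2.90×10^-6, f = 0.01208, h_2 = f(L/D)V²/2g = 1.031 m
Pipe 3: V = 1.669 m/s, Re = 9.84×10^5, ε/D = 1.07×10^-4, f = 0.01345, h_3 = f(L/D)V²/2g = 8.342 m
Series → Q common, losses add: H = Σh = 13.62 m

H ≈ 13.6 m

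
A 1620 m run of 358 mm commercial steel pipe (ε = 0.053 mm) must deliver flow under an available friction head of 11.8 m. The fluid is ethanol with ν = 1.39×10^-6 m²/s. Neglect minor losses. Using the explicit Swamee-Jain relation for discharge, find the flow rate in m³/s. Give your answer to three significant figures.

Q ≈ 0.186 m³/s

Swamee-Jain (Type II): Q = -0.965·√(gD⁵h_f/L)·ln[ε/(3.7D) + √(3.17ν²L/(gD³h_f))]
√(gD⁵h_f/L) = √(9.81·0.358⁵·11.8/1620) = 0.02050
ε/(3.7D) = 4.00×10^-5; √(3.17ν²L/(gD³h_f)) = 4.32×10^-5
Q = -0.965·0.02050·ln(8.323×10^-5) = 0.1858 m³/s
Check: V = 1.85 m/s, Re = 4.75×10^5, f = 0.01507, h_f = 11.8 m ≈ 11.8 m ✓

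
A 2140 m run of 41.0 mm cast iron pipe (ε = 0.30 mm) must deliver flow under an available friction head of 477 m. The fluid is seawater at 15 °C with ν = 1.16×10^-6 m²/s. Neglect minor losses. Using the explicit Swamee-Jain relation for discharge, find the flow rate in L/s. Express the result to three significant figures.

Q ≈ 2.98 L/s

Swamee-Jain (Type II): Q = -0.965·√(gD⁵h_f/L)·ln[ε/(3.7D) + √(3.17ν²L/(gD³h_f))]
√(gD⁵h_f/L) = √(9.81·0.0410⁵·477/2140) = 5.033×10^-4
ε/(3.7D) = 0.00198; √(3.17ν²L/(gD³h_f)) = 1.68×10^-4
Q = -0.965·5.033×10^-4·ln(0.002146) = 0.002984 m³/s
Check: V = 2.26 m/s, Re = 7.99×10^4, f = 0.03540, h_f = 481 m ≈ 477 m ✓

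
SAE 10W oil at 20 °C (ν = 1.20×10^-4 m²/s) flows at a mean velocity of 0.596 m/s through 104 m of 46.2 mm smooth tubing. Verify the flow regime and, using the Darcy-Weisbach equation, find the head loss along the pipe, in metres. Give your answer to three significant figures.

h_f ≈ 11.4 m

Re = VD/ν = 0.596·0.04620/1.20×10^-4 = 229 → laminar (Re < 2300)
f = 64/Re = 0.2789
h_f = f(L/D)V²/(2g) = 0.2789·(104/0.04620)·0.596²/(2·9.81) = 11.37 m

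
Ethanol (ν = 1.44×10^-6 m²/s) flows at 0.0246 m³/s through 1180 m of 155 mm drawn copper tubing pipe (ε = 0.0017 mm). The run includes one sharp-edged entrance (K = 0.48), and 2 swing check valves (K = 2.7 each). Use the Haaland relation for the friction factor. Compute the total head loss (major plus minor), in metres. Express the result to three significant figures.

V = 4Q/(πD²) = 1.304 m/s; V²/2g = 0.08663 m
Re = 1.40×10^5, ε/D = 1.10×10^-5 → f = 0.01668 (Haaland)
Major: h_f = f(L/D)·V²/2g = 0.01668·7613·0.08663 = 11.00 m
Minor: ΣK = 5.88; h_m = ΣK·V²/2g = 0.5094 m
Total H_L = 11.00 + 0.5094 = 11.51 m

H_L ≈ 11.5 m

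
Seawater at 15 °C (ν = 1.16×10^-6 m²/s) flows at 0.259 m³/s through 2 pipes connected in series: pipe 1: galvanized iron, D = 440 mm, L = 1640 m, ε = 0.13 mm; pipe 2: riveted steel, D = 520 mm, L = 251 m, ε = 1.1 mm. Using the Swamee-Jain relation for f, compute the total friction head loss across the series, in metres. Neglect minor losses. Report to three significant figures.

Pipe 1: V = 1.703 m/s, Re = 6.46×10^5, ε/D = 2.95×10^-4, f = 0.01607, h_1 = f(L/D)V²/2g = 8.858 m
Pipe 2: V = 1.220 m/s, Re = 5.47×10^5, ε/D = 0.00212, f = 0.02420, h_2 = f(L/D)V²/2g = 0.8856 m
Series → Q common, losses add: H = Σh = 9.743 m

H ≈ 9.74 m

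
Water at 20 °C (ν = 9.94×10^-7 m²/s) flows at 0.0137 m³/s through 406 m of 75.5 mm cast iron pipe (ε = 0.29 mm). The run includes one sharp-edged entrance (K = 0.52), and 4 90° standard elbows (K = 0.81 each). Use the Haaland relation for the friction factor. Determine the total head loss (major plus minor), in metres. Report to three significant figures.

V = 4Q/(πD²) = 3.060 m/s; V²/2g = 0.4773 m
Re = 2.32×10^5, ε/D = 0.00384 → f = 0.02858 (Haaland)
Major: h_f = f(L/D)·V²/2g = 0.02858·5377·0.4773 = 73.35 m
Minor: ΣK = 3.76; h_m = ΣK·V²/2g = 1.795 m
Total H_L = 73.35 + 1.795 = 75.14 m

H_L ≈ 75.1 m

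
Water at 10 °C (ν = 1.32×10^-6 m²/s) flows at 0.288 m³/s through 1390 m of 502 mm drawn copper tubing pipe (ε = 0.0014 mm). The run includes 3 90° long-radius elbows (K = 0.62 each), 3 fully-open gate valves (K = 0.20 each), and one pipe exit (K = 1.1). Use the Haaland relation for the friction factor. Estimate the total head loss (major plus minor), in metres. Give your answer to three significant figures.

V = 4Q/(πD²) = 1.455 m/s; V²/2g = 0.1079 m
Re = 5.53×10^5, ε/D = 2.79×10^-6 → f = 0.01286 (Haaland)
Major: h_f = f(L/D)·V²/2g = 0.01286·2769·0.1079 = 3.843 m
Minor: ΣK = 3.56; h_m = ΣK·V²/2g = 0.3842 m
Total H_L = 3.843 + 0.3842 = 4.227 m

H_L ≈ 4.23 m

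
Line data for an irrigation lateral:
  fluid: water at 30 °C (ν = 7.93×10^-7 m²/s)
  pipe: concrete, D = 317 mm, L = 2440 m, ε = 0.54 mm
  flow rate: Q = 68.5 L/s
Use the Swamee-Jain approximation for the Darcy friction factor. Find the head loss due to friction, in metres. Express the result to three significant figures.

V = 4Q/(πD²) = 4·0.0685/(π·0.317²) = 0.8679 m/s
Re = VD/ν = 0.8679·0.317/7.93×10^-7 = 3.47×10^5 → turbulent
ε/D = 0.54/317 = 0.00170
Swamee-Jain: f = 0.02318
h_f = f(L/D)V²/(2g) = 0.02318·(2440/0.317)·0.8679²/(2·9.81) = 6.849 m

h_f ≈ 6.85 m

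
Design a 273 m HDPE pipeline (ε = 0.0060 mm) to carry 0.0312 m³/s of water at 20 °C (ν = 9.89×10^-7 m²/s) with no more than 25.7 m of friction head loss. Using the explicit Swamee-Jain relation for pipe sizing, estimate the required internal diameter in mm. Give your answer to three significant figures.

Swamee-Jain (Type III): D = 0.66·[ε^1.25·(LQ²/(gh_f))^4.75 + ν·Q^9.4·(L/(gh_f))^5.2]^0.04
LQ²/(gh_f) = 0.001054; L/(gh_f) = 1.083
Term 1 = ε^1.25·(…)^4.75 = 2.14×10^-21; Term 2 = ν·Q^9.4·(…)^5.2 = 1.05×10^-20
D = 0.66·(2.14×10^-21 + 1.05×10^-20)^0.04 = 0.1056 m = 106 mm
Check: V = 3.56 m/s, Re = 3.80×10^5, f = 0.01448, h_f = 24.2 m ≈ 25.7 m ✓

D ≈ 106 mm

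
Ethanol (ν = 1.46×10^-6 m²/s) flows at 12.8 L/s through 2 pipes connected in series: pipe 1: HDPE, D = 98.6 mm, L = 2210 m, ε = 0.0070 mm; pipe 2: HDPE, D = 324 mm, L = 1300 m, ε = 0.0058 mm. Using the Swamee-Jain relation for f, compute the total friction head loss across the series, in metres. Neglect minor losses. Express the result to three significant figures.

Pipe 1: V = 1.676 m/s, Re = 1.13×10^5, ε/D = 7.10×10^-5, f = 0.01786, h_1 = f(L/D)V²/2g = 57.35 m
Pipe 2: V = 0.1552 m/s, Re = 3.45×10^4, ε/D = 1.79×10^-5, f = 0.02268, h_2 = f(L/D)V²/2g = 0.1118 m
Series → Q common, losses add: H = Σh = 57.46 m

H ≈ 57.5 m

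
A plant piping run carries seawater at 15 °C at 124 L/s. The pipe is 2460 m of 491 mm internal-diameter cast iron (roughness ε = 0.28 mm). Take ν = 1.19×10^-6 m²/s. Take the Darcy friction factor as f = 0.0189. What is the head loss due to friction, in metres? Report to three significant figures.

V = 4Q/(πD²) = 4·0.124/(π·0.491²) = 0.6549 m/s
h_f = f(L/D)V²/(2g) = 0.01890·(2460/0.491)·0.6549²/(2·9.81) = 2.070 m

h_f ≈ 2.07 m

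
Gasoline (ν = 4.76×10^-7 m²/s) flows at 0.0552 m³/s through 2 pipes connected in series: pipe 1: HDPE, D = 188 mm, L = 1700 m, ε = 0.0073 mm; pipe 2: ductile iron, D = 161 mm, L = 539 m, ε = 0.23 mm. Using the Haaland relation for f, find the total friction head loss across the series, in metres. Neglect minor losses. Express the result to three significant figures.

H ≈ 50.4 m

Pipe 1: V = 1.989 m/s, Re = 7.85×10^5, ε/D = 3.88×10^-5, f = 0.01270, h_1 = f(L/D)V²/2g = 23.15 m
Pipe 2: V = 2.711 m/s, Re = 9.17×10^5, ε/D = 0.00143, f = 0.02173, h_2 = f(L/D)V²/2g = 27.25 m
Series → Q common, losses add: H = Σh = 50.40 m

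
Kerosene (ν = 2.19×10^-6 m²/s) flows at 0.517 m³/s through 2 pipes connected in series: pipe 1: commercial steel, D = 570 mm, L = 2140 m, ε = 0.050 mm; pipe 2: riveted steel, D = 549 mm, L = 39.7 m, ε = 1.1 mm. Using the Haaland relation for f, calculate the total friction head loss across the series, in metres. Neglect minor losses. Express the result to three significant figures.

Pipe 1: V = 2.026 m/s, Re = 5.27×10^5, ε/D = 8.77×10^-5, f = 0.01403, h_1 = f(L/D)V²/2g = 11.02 m
Pipe 2: V = 2.184 m/s, Re = 5.48×10^5, ε/D = 0.00200, f = 0.02377, h_2 = f(L/D)V²/2g = 0.4179 m
Series → Q common, losses add: H = Σh = 11.44 m

H ≈ 11.4 m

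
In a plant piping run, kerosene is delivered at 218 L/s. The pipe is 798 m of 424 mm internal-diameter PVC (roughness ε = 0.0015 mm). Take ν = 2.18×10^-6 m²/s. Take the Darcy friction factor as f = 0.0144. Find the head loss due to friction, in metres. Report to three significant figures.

V = 4Q/(πD²) = 4·0.218/(π·0.424²) = 1.544 m/s
h_f = f(L/D)V²/(2g) = 0.01440·(798/0.424)·1.544²/(2·9.81) = 3.293 m

h_f ≈ 3.29 m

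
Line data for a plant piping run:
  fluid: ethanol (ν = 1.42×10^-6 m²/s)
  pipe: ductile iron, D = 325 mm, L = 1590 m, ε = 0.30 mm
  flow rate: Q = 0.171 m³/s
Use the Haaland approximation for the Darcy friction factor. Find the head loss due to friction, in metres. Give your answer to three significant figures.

V = 4Q/(πD²) = 4·0.171/(π·0.325²) = 2.061 m/s
Re = VD/ν = 2.061·0.325/1.42×10^-6 = 4.72×10^5 → turbulent
ε/D = 0.30/325 = 9.23×10^-4
Haaland: f = 0.01988
h_f = f(L/D)V²/(2g) = 0.01988·(1590/0.325)·2.061²/(2·9.81) = 21.06 m

h_f ≈ 21.1 m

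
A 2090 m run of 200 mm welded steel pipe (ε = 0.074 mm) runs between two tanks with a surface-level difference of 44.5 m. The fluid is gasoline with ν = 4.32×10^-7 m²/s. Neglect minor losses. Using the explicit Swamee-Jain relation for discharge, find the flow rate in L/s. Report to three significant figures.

Swamee-Jain (Type II): Q = -0.965·√(gD⁵h_f/L)·ln[ε/(3.7D) + √(3.17ν²L/(gD³h_f))]
√(gD⁵h_f/L) = √(9.81·0.200⁵·44.5/2090) = 0.008176
ε/(3.7D) = 1.00×10^-4; √(3.17ν²L/(gD³h_f)) = 1.88×10^-5
Q = -0.965·0.008176·ln(1.188×10^-4) = 0.07130 m³/s
Check: V = 2.27 m/s, Re = 1.05×10^6, f = 0.01632, h_f = 44.8 m ≈ 44.5 m ✓

Q ≈ 71.3 L/s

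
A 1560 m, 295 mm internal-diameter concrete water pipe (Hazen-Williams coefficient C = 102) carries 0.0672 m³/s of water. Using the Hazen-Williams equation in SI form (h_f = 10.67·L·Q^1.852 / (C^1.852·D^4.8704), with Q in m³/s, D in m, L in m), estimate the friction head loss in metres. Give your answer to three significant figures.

h_f ≈ 8.16 m

h_f = 10.67·1560·0.0672^1.852 / (102^1.852·0.295^4.8704) = 8.163 m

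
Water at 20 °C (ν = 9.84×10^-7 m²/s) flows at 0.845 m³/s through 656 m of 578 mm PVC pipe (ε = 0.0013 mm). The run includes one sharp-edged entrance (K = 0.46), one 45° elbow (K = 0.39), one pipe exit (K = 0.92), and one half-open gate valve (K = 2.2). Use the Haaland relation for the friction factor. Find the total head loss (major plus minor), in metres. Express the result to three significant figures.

V = 4Q/(πD²) = 3.220 m/s; V²/2g = 0.5286 m
Re = 1.89×10^6, ε/D = 2.25×10^-6 → f = 0.01049 (Haaland)
Major: h_f = f(L/D)·V²/2g = 0.01049·1135·0.5286 = 6.296 m
Minor: ΣK = 3.97; h_m = ΣK·V²/2g = 2.099 m
Total H_L = 6.296 + 2.099 = 8.394 m

H_L ≈ 8.39 m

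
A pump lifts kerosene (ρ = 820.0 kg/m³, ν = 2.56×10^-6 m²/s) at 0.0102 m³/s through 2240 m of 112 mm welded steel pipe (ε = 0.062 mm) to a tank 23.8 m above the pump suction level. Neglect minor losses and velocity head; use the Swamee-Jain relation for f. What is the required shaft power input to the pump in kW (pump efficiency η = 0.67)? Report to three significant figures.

P_shaft ≈ 6.02 kW

V = 4Q/(πD²) = 1.035 m/s; Re = 4.53×10^4; ε/D = 5.54×10^-4; f = 0.02318
h_f = f(L/D)V²/2g = 25.33 m
Total head H = z + h_f = 23.8 + 25.33 = 49.13 m
P_hyd = ρgQH = 820.0·9.81·0.0102·49.13 = 4.031 kW
P_shaft = P_hyd/η = 4.031/0.67 = 6.016 kW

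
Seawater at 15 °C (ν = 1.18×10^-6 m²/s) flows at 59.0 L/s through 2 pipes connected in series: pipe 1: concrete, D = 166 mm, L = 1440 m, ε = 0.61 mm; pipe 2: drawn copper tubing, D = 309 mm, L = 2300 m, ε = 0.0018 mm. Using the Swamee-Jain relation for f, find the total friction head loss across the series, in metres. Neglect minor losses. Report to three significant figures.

H ≈ 96.1 m

Pipe 1: V = 2.726 m/s, Re = 3.84×10^5, ε/D = 0.00367, f = 0.02815, h_1 = f(L/D)V²/2g = 92.51 m
Pipe 2: V = 0.7868 m/s, Re = 2.06×10^5, ε/D = 5.83×10^-6, f = 0.01550, h_2 = f(L/D)V²/2g = 3.639 m
Series → Q common, losses add: H = Σh = 96.15 m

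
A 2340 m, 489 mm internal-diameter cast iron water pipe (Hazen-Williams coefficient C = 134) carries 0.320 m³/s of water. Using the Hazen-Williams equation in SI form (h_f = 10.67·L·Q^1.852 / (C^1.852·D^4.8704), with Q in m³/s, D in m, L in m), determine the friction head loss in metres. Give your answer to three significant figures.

h_f ≈ 11.3 m

h_f = 10.67·2340·0.320^1.852 / (134^1.852·0.489^4.8704) = 11.34 m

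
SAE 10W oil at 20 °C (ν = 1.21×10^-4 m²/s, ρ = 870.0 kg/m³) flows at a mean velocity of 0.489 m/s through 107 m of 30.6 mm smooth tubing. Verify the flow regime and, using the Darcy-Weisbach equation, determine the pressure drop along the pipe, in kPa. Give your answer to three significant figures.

Δp ≈ 188 kPa

Re = VD/ν = 0.489·0.03060/1.21×10^-4 = 124 → laminar (Re < 2300)
f = 64/Re = 0.5175
h_f = f(L/D)V²/(2g) = 0.5175·(107/0.03060)·0.489²/(2·9.81) = 22.06 m
Δp = ρg·h_f = 870.0·9.81·22.06 = 188.2 kPa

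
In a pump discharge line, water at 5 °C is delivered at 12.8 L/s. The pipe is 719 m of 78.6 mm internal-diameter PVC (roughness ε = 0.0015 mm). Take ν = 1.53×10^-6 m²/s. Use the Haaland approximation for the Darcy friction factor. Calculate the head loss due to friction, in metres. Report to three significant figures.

h_f ≈ 54.6 m

V = 4Q/(πD²) = 4·0.0128/(π·0.0786²) = 2.638 m/s
Re = VD/ν = 2.638·0.0786/1.53×10^-6 = 1.36×10^5 → turbulent
ε/D = 0.0015/78.6 = 1.91×10^-5
Haaland: f = 0.01683
h_f = f(L/D)V²/(2g) = 0.01683·(719/0.0786)·2.638²/(2·9.81) = 54.62 m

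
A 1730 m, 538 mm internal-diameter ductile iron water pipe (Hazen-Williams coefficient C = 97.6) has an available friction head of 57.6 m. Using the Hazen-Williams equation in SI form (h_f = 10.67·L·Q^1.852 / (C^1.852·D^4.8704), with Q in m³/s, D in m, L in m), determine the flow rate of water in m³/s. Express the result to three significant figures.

Rearranging: Q = [h_f·C^1.852·D^4.8704 / (10.67·L)]^(1/1.852)
Q = [57.6·97.6^1.852·0.538^4.8704 / (10.67·1730)]^0.540 = 0.8481 m³/s

Q ≈ 0.848 m³/s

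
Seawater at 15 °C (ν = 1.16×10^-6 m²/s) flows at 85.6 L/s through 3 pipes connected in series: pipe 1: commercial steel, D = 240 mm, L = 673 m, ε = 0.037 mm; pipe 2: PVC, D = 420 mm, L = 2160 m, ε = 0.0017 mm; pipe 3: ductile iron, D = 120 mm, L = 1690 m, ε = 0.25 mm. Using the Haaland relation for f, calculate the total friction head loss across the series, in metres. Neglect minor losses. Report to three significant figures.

Pipe 1: V = 1.892 m/s, Re = 3.91×10^5, ε/D = 1.54×10^-4, f = 0.01522, h_1 = f(L/D)V²/2g = 7.787 m
Pipe 2: V = 0.6179 m/s, Re = 2.24×10^5, ε/D = 4.05×10^-6, f = 0.01519, h_2 = f(L/D)V²/2g = 1.520 m
Pipe 3: V = 7.569 m/s, Re = 7.83×10^5, ε/D = 0.00208, f = 0.02393, h_3 = f(L/D)V²/2g = 983.8 m
Series → Q common, losses add: H = Σh = 993.1 m

H ≈ 993 m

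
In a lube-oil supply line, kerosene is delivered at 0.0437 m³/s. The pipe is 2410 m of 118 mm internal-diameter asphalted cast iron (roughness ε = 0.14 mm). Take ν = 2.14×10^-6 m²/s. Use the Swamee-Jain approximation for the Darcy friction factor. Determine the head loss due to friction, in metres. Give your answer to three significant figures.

h_f ≈ 362 m

V = 4Q/(πD²) = 4·0.0437/(π·0.118²) = 3.996 m/s
Re = VD/ν = 3.996·0.118/2.14×10^-6 = 2.20×10^5 → turbulent
ε/D = 0.14/118 = 0.00119
Swamee-Jain: f = 0.02179
h_f = f(L/D)V²/(2g) = 0.02179·(2410/0.118)·3.996²/(2·9.81) = 362.2 m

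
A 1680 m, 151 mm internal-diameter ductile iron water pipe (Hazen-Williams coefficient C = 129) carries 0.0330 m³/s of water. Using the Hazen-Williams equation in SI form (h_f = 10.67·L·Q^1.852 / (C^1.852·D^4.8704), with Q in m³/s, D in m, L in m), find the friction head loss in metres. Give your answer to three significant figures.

h_f ≈ 39.8 m

h_f = 10.67·1680·0.0330^1.852 / (129^1.852·0.151^4.8704) = 39.78 m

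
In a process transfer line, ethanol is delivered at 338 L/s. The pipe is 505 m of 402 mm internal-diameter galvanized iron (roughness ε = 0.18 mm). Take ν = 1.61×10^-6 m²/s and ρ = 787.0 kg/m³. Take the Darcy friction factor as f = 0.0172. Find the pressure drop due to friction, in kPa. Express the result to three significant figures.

V = 4Q/(πD²) = 4·0.338/(π·0.402²) = 2.663 m/s
h_f = f(L/D)V²/(2g) = 0.01720·(505/0.402)·2.663²/(2·9.81) = 7.810 m
Δp = ρg·h_f = 787.0·9.81·7.810 = 60.30 kPa

Δp ≈ 60.3 kPa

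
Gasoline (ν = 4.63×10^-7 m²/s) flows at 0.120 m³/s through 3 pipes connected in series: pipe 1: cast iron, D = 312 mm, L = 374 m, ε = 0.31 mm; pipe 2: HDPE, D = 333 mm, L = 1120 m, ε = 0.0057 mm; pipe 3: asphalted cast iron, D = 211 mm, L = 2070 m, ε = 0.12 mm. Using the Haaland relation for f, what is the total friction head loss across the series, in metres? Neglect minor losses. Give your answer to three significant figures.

H ≈ 110 m

Pipe 1: V = 1.570 m/s, Re = 1.06×10^6, ε/D = 9.94×10^-4, f = 0.01990, h_1 = f(L/D)V²/2g = 2.995 m
Pipe 2: V = 1.378 m/s, Re = 9.91×10^5, ε/D = 1.71×10^-5, f = 0.01192, h_2 = f(L/D)V²/2g = 3.880 m
Pipe 3: V = 3.432 m/s, Re = 1.56×10^6, ε/D = 5.69×10^-4, f = 0.01749, h_3 = f(L/D)V²/2g = 103.0 m
Series → Q common, losses add: H = Σh = 109.9 m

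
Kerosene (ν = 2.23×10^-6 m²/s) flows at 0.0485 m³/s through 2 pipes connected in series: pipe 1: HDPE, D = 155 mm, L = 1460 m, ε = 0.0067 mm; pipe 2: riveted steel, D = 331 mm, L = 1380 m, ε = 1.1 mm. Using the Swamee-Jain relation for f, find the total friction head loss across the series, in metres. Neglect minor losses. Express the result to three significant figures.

H ≈ 53.5 m

Pipe 1: V = 2.570 m/s, Re = 1.79×10^5, ε/D = 4.32×10^-5, f = 0.01624, h_1 = f(L/D)V²/2g = 51.52 m
Pipe 2: V = 0.5636 m/s, Re = 8.37×10^4, ε/D = 0.00332, f = 0.02865, h_2 = f(L/D)V²/2g = 1.934 m
Series → Q common, losses add: H = Σh = 53.45 m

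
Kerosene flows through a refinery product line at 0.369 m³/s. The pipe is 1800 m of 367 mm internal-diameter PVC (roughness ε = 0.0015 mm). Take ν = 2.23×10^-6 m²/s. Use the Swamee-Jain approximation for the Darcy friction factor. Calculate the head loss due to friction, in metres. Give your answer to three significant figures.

V = 4Q/(πD²) = 4·0.369/(π·0.367²) = 3.488 m/s
Re = VD/ν = 3.488·0.367/2.23×10^-6 = 5.74×10^5 → turbulent
ε/D = 0.0015/367 = 4.09×10^-6
Swamee-Jain: f = 0.01285
h_f = f(L/D)V²/(2g) = 0.01285·(1800/0.367)·3.488²/(2·9.81) = 39.07 m

h_f ≈ 39.1 m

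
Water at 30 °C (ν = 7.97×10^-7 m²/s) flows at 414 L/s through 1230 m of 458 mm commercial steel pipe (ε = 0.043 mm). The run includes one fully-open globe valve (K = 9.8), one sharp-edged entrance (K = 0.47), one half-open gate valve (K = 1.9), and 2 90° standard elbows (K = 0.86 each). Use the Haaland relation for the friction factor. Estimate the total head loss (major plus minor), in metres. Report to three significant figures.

H_L ≈ 15.6 m

V = 4Q/(πD²) = 2.513 m/s; V²/2g = 0.3219 m
Re = 1.44×10^6, ε/D = 9.39×10^-5 → f = 0.01287 (Haaland)
Major: h_f = f(L/D)·V²/2g = 0.01287·2686·0.3219 = 11.13 m
Minor: ΣK = 13.9; h_m = ΣK·V²/2g = 4.471 m
Total H_L = 11.13 + 4.471 = 15.60 m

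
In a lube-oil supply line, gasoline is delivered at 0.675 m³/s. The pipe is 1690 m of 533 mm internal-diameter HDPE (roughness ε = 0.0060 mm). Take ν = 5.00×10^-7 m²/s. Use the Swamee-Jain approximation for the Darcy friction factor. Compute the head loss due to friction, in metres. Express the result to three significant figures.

V = 4Q/(πD²) = 4·0.675/(π·0.533²) = 3.025 m/s
Re = VD/ν = 3.025·0.533/5.00×10^-7 = 3.22×10^6 → turbulent
ε/D = 0.0060/533 = 1.13×10^-5
Swamee-Jain: f = 0.01017
h_f = f(L/D)V²/(2g) = 0.01017·(1690/0.533)·3.025²/(2·9.81) = 15.04 m

h_f ≈ 15.0 m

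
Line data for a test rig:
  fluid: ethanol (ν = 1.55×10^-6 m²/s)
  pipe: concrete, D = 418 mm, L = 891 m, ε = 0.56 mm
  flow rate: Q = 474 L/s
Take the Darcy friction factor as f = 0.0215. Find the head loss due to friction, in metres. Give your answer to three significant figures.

V = 4Q/(πD²) = 4·0.474/(π·0.418²) = 3.454 m/s
h_f = f(L/D)V²/(2g) = 0.02150·(891/0.418)·3.454²/(2·9.81) = 27.87 m

h_f ≈ 27.9 m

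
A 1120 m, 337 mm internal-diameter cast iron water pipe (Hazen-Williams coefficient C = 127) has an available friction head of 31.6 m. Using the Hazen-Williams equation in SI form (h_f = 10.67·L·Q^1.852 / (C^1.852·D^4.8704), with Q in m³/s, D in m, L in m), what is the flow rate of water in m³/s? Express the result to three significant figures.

Q ≈ 0.295 m³/s

Rearranging: Q = [h_f·C^1.852·D^4.8704 / (10.67·L)]^(1/1.852)
Q = [31.6·127^1.852·0.337^4.8704 / (10.67·1120)]^0.540 = 0.2949 m³/s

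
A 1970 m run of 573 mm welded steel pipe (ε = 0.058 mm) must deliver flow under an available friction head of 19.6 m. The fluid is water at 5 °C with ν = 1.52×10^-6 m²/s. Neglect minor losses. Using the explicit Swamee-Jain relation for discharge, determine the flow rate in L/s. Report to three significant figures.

Swamee-Jain (Type II): Q = -0.965·√(gD⁵h_f/L)·ln[ε/(3.7D) + √(3.17ν²L/(gD³h_f))]
√(gD⁵h_f/L) = √(9.81·0.573⁵·19.6/1970) = 0.07765
ε/(3.7D) = 2.74×10^-5; √(3.17ν²L/(gD³h_f)) = 2.00×10^-5
Q = -0.965·0.07765·ln(4.733×10^-5) = 0.7462 m³/s
Check: V = 2.89 m/s, Re = 1.09×10^6, f = 0.01343, h_f = 19.7 m ≈ 19.6 m ✓

Q ≈ 746 L/s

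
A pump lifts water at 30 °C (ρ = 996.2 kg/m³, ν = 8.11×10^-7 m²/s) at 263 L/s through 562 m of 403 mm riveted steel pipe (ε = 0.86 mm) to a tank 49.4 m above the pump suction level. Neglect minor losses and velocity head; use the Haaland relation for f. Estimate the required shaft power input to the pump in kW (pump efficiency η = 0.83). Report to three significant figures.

V = 4Q/(πD²) = 2.062 m/s; Re = 1.02×10^6; ε/D = 0.00213; f = 0.02403
h_f = f(L/D)V²/2g = 7.261 m
Total head H = z + h_f = 49.4 + 7.261 = 56.66 m
P_hyd = ρgQH = 996.2·9.81·0.263·56.66 = 145.6 kW
P_shaft = P_hyd/η = 145.6/0.83 = 175.5 kW

P_shaft ≈ 175 kW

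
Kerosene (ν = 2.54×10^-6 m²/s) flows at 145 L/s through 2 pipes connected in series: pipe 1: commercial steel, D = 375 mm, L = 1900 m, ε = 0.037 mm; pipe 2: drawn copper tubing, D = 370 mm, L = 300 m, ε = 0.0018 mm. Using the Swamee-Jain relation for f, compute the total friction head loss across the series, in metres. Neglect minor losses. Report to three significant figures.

H ≈ 8.50 m

Pipe 1: V = 1.313 m/s, Re = 1.94×10^5, ε/D = 9.87×10^-5, f = 0.01646, h_1 = f(L/D)V²/2g = 7.327 m
Pipe 2: V = 1.349 m/s, Re = 1.96×10^5, ε/D = 4.86×10^-6, f = 0.01563, h_2 = f(L/D)V²/2g = 1.175 m
Series → Q common, losses add: H = Σh = 8.501 m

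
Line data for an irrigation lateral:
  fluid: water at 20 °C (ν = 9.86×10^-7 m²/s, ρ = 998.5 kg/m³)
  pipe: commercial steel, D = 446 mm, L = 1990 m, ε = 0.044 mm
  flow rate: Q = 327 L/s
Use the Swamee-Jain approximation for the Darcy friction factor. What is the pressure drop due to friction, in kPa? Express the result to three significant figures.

V = 4Q/(πD²) = 4·0.327/(π·0.446²) = 2.093 m/s
Re = VD/ν = 2.093·0.446/9.86×10^-7 = 9.47×10^5 → turbulent
ε/D = 0.044/446 = 9.87×10^-5
Swamee-Jain: f = 0.01355
h_f = f(L/D)V²/(2g) = 0.01355·(1990/0.446)·2.093²/(2·9.81) = 13.50 m
Δp = ρg·h_f = 998.5·9.81·13.50 = 132.2 kPa

Δp ≈ 132 kPa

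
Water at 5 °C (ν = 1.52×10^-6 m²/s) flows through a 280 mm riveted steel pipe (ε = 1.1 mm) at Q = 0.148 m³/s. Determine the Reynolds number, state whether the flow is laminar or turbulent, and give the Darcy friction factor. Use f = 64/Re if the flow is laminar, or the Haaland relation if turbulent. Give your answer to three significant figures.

Re ≈ 4.43×10^5; turbulent; f ≈ 0.0286

V = 4Q/(πD²) = 2.404 m/s
Re = VD/ν = 2.404·0.280/1.52×10^-6 = 4.43×10^5
Re > 4000 → turbulent; ε/D = 0.00393
Haaland: f = 0.02855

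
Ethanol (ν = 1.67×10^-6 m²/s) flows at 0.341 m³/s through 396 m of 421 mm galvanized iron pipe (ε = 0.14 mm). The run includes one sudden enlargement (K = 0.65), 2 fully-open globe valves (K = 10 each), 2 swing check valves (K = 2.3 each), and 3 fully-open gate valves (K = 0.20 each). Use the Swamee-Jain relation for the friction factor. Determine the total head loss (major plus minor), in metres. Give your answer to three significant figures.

V = 4Q/(πD²) = 2.450 m/s; V²/2g = 0.3058 m
Re = 6.18×10^5, ε/D = 3.33×10^-4 → f = 0.01641 (Swamee-Jain)
Major: h_f = f(L/D)·V²/2g = 0.01641·940.6·0.3058 = 4.722 m
Minor: ΣK = 25.9; h_m = ΣK·V²/2g = 7.906 m
Total H_L = 4.722 + 7.906 = 12.63 m

H_L ≈ 12.6 m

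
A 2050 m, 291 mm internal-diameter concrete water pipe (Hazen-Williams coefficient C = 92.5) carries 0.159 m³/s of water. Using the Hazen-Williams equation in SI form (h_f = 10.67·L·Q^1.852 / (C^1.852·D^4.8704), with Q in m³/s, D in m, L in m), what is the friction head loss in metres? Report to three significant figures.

h_f = 10.67·2050·0.159^1.852 / (92.5^1.852·0.291^4.8704) = 67.71 m

h_f ≈ 67.7 m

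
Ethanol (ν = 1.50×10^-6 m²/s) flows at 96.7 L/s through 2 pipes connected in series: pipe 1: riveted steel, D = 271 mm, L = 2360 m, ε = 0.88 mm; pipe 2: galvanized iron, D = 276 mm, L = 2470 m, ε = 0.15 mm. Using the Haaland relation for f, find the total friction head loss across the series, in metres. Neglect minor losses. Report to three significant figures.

Pipe 1: V = 1.676 m/s, Re = 3.03×10^5, ε/D = 0.00325, f = 0.02719, h_1 = f(L/D)V²/2g = 33.92 m
Pipe 2: V = 1.616 m/s, Re = 2.97×10^5, ε/D = 5.43×10^-4, f = 0.01833, h_2 = f(L/D)V²/2g = 21.84 m
Series → Q common, losses add: H = Σh = 55.76 m

H ≈ 55.8 m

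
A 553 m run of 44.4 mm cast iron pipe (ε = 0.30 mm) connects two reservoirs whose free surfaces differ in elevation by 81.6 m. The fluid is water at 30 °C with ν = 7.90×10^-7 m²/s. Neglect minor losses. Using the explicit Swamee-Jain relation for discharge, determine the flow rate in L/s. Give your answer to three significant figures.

Q ≈ 3.01 L/s

Swamee-Jain (Type II): Q = -0.965·√(gD⁵h_f/L)·ln[ε/(3.7D) + √(3.17ν²L/(gD³h_f))]
√(gD⁵h_f/L) = √(9.81·0.0444⁵·81.6/553) = 4.998×10^-4
ε/(3.7D) = 0.00183; √(3.17ν²L/(gD³h_f)) = 1.25×10^-4
Q = -0.965·4.998×10^-4·ln(0.001951) = 0.003009 m³/s
Check: V = 1.94 m/s, Re = 1.09×10^5, f = 0.03429, h_f = 82.2 m ≈ 81.6 m ✓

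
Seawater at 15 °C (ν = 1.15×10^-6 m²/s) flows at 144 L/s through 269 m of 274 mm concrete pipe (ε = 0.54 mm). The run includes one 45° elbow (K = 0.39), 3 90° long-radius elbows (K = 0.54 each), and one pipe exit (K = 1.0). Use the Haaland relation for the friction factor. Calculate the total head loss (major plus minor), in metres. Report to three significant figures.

H_L ≈ 7.97 m

V = 4Q/(πD²) = 2.442 m/s; V²/2g = 0.3040 m
Re = 5.82×10^5, ε/D = 0.00197 → f = 0.02366 (Haaland)
Major: h_f = f(L/D)·V²/2g = 0.02366·981.8·0.3040 = 7.060 m
Minor: ΣK = 3.01; h_m = ΣK·V²/2g = 0.9150 m
Total H_L = 7.060 + 0.9150 = 7.975 m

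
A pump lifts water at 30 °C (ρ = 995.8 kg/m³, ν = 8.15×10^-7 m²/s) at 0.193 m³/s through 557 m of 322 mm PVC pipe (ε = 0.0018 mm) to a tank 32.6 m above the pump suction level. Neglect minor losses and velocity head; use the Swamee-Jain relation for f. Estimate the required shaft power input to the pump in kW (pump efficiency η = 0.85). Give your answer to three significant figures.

V = 4Q/(πD²) = 2.370 m/s; Re = 9.36×10^5; ε/D = 5.59×10^-6; f = 0.01187
h_f = f(L/D)V²/2g = 5.879 m
Total head H = z + h_f = 32.6 + 5.879 = 38.48 m
P_hyd = ρgQH = 995.8·9.81·0.193·38.48 = 72.55 kW
P_shaft = P_hyd/η = 72.55/0.85 = 85.35 kW

P_shaft ≈ 85.3 kW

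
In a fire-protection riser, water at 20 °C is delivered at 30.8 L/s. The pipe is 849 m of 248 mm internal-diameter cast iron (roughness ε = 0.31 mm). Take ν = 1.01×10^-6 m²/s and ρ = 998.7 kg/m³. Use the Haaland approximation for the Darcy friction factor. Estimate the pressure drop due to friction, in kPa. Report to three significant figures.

V = 4Q/(πD²) = 4·0.0308/(π·0.248²) = 0.6376 m/s
Re = VD/ν = 0.6376·0.248/1.01×10^-6 = 1.57×10^5 → turbulent
ε/D = 0.31/248 = 0.00125
Haaland: f = 0.02213
h_f = f(L/D)V²/(2g) = 0.02213·(849/0.248)·0.6376²/(2·9.81) = 1.570 m
Δp = ρg·h_f = 998.7·9.81·1.570 = 15.38 kPa

Δp ≈ 15.4 kPa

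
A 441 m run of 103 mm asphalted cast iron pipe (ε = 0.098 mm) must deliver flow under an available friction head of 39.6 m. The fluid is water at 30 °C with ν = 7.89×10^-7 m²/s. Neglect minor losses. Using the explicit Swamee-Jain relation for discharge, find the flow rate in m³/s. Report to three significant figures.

Q ≈ 0.0250 m³/s

Swamee-Jain (Type II): Q = -0.965·√(gD⁵h_f/L)·ln[ε/(3.7D) + √(3.17ν²L/(gD³h_f))]
√(gD⁵h_f/L) = √(9.81·0.103⁵·39.6/441) = 0.003196
ε/(3.7D) = 2.57×10^-4; √(3.17ν²L/(gD³h_f)) = 4.53×10^-5
Q = -0.965·0.003196·ln(3.024×10^-4) = 0.02499 m³/s
Check: V = 3.00 m/s, Re = 3.92×10^5, f = 0.02031, h_f = 39.9 m ≈ 39.6 m ✓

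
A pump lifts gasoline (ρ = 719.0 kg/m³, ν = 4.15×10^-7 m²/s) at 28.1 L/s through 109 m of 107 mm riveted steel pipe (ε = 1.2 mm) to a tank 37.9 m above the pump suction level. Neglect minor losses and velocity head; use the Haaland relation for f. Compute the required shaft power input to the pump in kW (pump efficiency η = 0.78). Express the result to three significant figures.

P_shaft ≈ 14.7 kW

V = 4Q/(πD²) = 3.125 m/s; Re = 8.06×10^5; ε/D = 0.0112; f = 0.03956
h_f = f(L/D)V²/2g = 20.06 m
Total head H = z + h_f = 37.9 + 20.06 = 57.96 m
P_hyd = ρgQH = 719.0·9.81·0.0281·57.96 = 11.49 kW
P_shaft = P_hyd/η = 11.49/0.78 = 14.73 kW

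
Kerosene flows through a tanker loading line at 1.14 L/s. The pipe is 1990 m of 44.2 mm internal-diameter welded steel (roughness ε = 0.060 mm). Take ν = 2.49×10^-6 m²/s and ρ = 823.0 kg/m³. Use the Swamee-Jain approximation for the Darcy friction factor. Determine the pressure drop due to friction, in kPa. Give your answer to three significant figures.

Δp ≈ 320 kPa

V = 4Q/(πD²) = 4·0.00114/(π·0.0442²) = 0.7430 m/s
Re = VD/ν = 0.7430·0.0442/2.49×10^-6 = 1.32×10^4 → turbulent
ε/D = 0.060/44.2 = 0.00136
Swamee-Jain: f = 0.03129
h_f = f(L/D)V²/(2g) = 0.03129·(1990/0.0442)·0.7430²/(2·9.81) = 39.64 m
Δp = ρg·h_f = 823.0·9.81·39.64 = 320.0 kPa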